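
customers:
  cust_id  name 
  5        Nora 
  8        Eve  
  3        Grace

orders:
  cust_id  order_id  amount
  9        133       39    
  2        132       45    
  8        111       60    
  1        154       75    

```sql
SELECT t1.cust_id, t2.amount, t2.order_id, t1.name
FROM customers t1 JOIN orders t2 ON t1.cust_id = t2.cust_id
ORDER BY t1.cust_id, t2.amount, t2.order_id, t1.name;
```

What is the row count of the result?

1

INNER JOIN keeps only pairs where the ON condition holds.
Matching on t1.cust_id = t2.cust_id.
- t1 row (cust_id=5): no match → dropped.
- t1 row (cust_id=8): matches 1 t2 row(s) → 1 output row(s).
- t1 row (cust_id=3): no match → dropped.
Total: 1 rows.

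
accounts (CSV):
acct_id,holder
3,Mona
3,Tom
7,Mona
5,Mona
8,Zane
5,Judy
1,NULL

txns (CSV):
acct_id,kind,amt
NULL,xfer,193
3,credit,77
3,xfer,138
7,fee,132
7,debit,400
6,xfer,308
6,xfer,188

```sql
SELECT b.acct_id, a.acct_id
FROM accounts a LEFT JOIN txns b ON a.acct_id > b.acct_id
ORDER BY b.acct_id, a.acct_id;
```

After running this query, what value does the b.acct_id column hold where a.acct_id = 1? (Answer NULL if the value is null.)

LEFT JOIN keeps every row from `accounts`; unmatched rows get NULL for `txns`'s columns.
Matching on a.acct_id > b.acct_id. A NULL in a compared column never satisfies the condition.
- a (acct_id=3) has no partner → padded with NULL.
- a (acct_id=3) has no partner → padded with NULL.
- a (acct_id=7) pairs with 4 row(s) of b.
- a (acct_id=5) pairs with 2 row(s) of b.
- a (acct_id=8) pairs with 6 row(s) of b.
- a (acct_id=5) pairs with 2 row(s) of b.
- a (acct_id=1) has no partner → padded with NULL.

NULL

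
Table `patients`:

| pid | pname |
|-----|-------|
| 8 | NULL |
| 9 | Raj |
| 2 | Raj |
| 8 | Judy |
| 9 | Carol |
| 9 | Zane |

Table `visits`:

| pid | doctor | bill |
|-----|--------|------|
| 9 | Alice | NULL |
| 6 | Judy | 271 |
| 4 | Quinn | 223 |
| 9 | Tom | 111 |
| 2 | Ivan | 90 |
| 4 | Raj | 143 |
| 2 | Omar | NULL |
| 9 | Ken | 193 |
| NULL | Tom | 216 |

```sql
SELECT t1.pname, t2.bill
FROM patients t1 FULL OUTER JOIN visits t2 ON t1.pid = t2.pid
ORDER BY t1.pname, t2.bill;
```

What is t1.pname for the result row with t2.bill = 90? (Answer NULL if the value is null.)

FULL OUTER JOIN keeps every row from both sides; unmatched rows get NULL for the other side's columns.
Matching on t1.pid = t2.pid. A NULL in a compared column never satisfies the condition.
- t1 (pid=8) has no partner → padded with NULL.
- t1 (pid=9) pairs with 3 row(s) of t2.
- t1 (pid=2) pairs with 2 row(s) of t2.
- t1 (pid=8) has no partner → padded with NULL.
- t1 (pid=9) pairs with 3 row(s) of t2.
- t1 (pid=9) pairs with 3 row(s) of t2.
- 4 row(s) from t2 found no t1 partner → padded with NULL.

Raj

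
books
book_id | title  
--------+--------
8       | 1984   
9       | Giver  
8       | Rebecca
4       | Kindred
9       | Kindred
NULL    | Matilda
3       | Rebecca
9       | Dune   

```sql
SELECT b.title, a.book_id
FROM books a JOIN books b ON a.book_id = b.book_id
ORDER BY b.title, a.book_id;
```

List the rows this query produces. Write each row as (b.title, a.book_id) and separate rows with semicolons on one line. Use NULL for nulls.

INNER JOIN keeps only pairs where the ON condition holds.
Matching on a.book_id = b.book_id. A NULL in a compared column never satisfies the condition.
- a (book_id=8) pairs with 2 row(s) of b.
- a (book_id=9) pairs with 3 row(s) of b.
- a (book_id=8) pairs with 2 row(s) of b.
- a (book_id=4) pairs with 1 row(s) of b.
- a (book_id=9) pairs with 3 row(s) of b.
- a (book_id=NULL) has no partner → excluded.
- a (book_id=3) pairs with 1 row(s) of b.
- a (book_id=9) pairs with 3 row(s) of b.

(1984, 8); (1984, 8); (Dune, 9); (Dune, 9); (Dune, 9); (Giver, 9); (Giver, 9); (Giver, 9); (Kindred, 4); (Kindred, 9); (Kindred, 9); (Kindred, 9); (Rebecca, 3); (Rebecca, 8); (Rebecca, 8)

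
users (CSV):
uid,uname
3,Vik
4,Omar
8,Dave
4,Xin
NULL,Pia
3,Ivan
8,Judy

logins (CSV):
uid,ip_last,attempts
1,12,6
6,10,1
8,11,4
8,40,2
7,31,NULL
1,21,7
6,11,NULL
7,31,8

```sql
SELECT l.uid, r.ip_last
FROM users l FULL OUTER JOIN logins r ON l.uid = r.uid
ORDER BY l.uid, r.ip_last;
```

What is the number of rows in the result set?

15

FULL OUTER JOIN keeps every row from both sides; unmatched rows get NULL for the other side's columns.
Matching on l.uid = r.uid. A NULL in a compared column never satisfies the condition.
- l (uid=3) has no partner → padded with NULL.
- l (uid=4) has no partner → padded with NULL.
- l (uid=8) pairs with 2 row(s) of r.
- l (uid=4) has no partner → padded with NULL.
- l (uid=NULL) has no partner → padded with NULL.
- l (uid=3) has no partner → padded with NULL.
- l (uid=8) pairs with 2 row(s) of r.
- 6 row(s) from r found no l partner → padded with NULL.
Total: 4 matched + 11 padded = 15 rows.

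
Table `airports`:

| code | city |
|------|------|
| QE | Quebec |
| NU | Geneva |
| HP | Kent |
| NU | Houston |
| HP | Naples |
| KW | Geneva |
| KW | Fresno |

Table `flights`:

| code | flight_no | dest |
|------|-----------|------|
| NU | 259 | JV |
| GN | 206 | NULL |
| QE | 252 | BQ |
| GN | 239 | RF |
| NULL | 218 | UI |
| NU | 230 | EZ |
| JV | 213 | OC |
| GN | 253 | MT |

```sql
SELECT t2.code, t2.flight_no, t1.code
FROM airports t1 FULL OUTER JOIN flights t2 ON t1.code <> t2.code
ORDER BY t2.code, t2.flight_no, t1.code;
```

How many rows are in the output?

45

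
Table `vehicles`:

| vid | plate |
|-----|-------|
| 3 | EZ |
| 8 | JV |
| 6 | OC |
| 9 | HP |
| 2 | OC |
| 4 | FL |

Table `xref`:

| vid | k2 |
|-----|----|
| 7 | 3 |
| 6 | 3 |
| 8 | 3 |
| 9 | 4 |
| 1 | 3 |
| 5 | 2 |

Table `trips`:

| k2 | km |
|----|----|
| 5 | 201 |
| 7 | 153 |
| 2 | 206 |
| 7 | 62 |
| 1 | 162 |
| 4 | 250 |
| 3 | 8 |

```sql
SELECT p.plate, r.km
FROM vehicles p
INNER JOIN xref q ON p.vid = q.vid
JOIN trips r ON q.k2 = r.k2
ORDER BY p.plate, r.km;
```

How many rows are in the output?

3

Evaluate left to right. First `vehicles p INNER JOIN xref q` on vid: 3 row(s).
Then INNER JOIN `trips r` on k2: keep only rows whose q.k2 appears in r.
Result: 3 row(s).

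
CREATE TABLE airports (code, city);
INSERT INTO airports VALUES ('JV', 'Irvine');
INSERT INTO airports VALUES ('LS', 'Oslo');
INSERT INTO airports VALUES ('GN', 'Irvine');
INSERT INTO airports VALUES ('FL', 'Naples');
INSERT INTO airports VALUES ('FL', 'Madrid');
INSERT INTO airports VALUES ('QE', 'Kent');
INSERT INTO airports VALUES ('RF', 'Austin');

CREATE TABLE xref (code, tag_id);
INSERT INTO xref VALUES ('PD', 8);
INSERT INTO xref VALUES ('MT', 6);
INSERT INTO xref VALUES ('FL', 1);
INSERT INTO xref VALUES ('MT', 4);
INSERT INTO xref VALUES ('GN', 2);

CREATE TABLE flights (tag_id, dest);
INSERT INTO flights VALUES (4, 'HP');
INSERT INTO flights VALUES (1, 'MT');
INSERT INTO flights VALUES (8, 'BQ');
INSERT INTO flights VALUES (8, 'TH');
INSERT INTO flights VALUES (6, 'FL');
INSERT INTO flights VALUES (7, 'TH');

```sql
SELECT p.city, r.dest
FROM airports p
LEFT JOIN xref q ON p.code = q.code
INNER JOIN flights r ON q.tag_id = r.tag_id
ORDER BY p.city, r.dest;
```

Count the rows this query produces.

2

Step 1 — p LEFT JOIN q on code → 7 row(s).
Then INNER JOIN `flights r` on tag_id: keep only rows whose q.tag_id appears in r.
Result: 2 row(s).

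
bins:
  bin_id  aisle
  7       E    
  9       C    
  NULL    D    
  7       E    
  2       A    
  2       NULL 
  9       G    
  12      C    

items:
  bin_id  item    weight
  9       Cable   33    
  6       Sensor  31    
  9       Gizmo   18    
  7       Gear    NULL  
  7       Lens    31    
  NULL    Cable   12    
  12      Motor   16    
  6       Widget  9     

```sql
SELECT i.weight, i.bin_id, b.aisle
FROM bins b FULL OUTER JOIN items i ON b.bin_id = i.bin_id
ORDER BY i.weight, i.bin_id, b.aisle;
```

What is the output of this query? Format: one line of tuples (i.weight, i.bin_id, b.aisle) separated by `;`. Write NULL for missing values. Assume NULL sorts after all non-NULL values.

FULL OUTER JOIN keeps every row from both sides; unmatched rows get NULL for the other side's columns.
Matching on b.bin_id = i.bin_id. A NULL in a compared column never satisfies the condition.
- b[0] bin_id=7 → 2 match(es) in i → 2 row(s).
- b[1] bin_id=9 → 2 match(es) in i → 2 row(s).
- b[2] bin_id=NULL → no match; kept with NULLs on the i side.
- b[3] bin_id=7 → 2 match(es) in i → 2 row(s).
- b[4] bin_id=2 → no match; kept with NULLs on the i side.
- b[5] bin_id=2 → no match; kept with NULLs on the i side.
- b[6] bin_id=9 → 2 match(es) in i → 2 row(s).
- b[7] bin_id=12 → 1 match(es) in i → 1 row(s).
- plus 3 unmatched i row(s), each kept with NULL b columns.

(9, 6, NULL); (12, NULL, NULL); (16, 12, C); (18, 9, C); (18, 9, G); (31, 6, NULL); (31, 7, E); (31, 7, E); (33, 9, C); (33, 9, G); (NULL, 7, E); (NULL, 7, E); (NULL, NULL, A); (NULL, NULL, D); (NULL, NULL, NULL)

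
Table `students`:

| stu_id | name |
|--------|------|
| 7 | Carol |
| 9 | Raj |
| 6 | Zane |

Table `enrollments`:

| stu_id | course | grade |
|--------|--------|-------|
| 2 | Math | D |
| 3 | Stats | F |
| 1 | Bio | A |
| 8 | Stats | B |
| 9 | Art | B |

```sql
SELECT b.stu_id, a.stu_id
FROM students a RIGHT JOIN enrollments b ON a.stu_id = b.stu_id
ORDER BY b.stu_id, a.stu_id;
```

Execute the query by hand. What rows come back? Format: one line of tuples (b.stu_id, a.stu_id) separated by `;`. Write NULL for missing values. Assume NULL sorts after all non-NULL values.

(1, NULL); (2, NULL); (3, NULL); (8, NULL); (9, 9)

RIGHT JOIN keeps every row from `enrollments`; unmatched rows get NULL for `students`'s columns.
Matching on a.stu_id = b.stu_id.
- stu_id=7: no matching b row.
- stu_id=9: 1 matching b row(s), so 1 row(s) emitted.
- stu_id=6: no matching b row.
- 4 b row(s) had no a match → kept, a columns NULL.
After projecting and ordering:
b.stu_id | a.stu_id
1 | NULL
2 | NULL
3 | NULL
8 | NULL
9 | 9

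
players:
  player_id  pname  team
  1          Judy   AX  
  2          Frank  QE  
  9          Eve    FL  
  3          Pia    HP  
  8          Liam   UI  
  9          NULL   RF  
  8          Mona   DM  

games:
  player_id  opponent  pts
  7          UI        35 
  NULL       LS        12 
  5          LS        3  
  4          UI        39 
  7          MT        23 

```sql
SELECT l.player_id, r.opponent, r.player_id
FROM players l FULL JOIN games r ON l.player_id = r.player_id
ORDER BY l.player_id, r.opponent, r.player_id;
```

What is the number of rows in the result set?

FULL OUTER JOIN keeps every row from both sides; unmatched rows get NULL for the other side's columns.
Matching on l.player_id = r.player_id. A NULL in a compared column never satisfies the condition.
- l[0] player_id=1 → no match; kept with NULLs on the r side.
- l[1] player_id=2 → no match; kept with NULLs on the r side.
- l[2] player_id=9 → no match; kept with NULLs on the r side.
- l[3] player_id=3 → no match; kept with NULLs on the r side.
- l[4] player_id=8 → no match; kept with NULLs on the r side.
- l[5] player_id=9 → no match; kept with NULLs on the r side.
- l[6] player_id=8 → no match; kept with NULLs on the r side.
- 5 row(s) from r found no l partner → padded with NULL.
Total: 0 matched + 12 padded = 12 rows.

12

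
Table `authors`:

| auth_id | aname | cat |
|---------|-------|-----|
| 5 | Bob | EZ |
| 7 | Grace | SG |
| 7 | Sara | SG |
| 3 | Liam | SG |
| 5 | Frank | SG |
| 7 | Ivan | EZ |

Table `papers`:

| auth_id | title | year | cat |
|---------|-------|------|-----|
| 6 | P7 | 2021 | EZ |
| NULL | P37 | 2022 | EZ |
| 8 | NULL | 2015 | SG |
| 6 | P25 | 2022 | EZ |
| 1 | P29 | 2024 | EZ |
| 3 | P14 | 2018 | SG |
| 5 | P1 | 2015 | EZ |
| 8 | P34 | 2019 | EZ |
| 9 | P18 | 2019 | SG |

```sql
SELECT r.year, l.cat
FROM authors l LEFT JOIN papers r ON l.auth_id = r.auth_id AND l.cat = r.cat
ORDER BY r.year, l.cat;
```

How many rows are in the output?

6

LEFT JOIN keeps every row from `authors`; unmatched rows get NULL for `papers`'s columns.
Matching on l.auth_id = r.auth_id AND l.cat = r.cat. A NULL in a compared column never satisfies the condition.
Matched pairs: 2; unmatched l rows kept: 4.
Total: 2 matched + 4 padded = 6 rows.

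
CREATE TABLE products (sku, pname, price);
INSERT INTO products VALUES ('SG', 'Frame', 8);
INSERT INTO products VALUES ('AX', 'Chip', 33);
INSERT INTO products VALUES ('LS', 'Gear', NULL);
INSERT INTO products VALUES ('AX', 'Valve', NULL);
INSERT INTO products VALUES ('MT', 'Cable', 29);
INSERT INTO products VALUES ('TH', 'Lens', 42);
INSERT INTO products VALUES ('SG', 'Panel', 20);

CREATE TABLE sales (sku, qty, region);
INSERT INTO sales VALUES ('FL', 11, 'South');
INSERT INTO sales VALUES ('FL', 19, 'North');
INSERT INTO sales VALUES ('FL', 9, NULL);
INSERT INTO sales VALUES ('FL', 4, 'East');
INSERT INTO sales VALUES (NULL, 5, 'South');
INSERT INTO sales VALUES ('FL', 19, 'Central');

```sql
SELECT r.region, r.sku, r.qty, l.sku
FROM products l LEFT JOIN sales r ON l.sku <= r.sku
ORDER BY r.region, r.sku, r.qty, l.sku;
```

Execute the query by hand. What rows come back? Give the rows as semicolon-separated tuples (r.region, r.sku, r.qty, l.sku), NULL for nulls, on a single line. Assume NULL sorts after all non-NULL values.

(Central, FL, 19, AX); (Central, FL, 19, AX); (East, FL, 4, AX); (East, FL, 4, AX); (North, FL, 19, AX); (North, FL, 19, AX); (South, FL, 11, AX); (South, FL, 11, AX); (NULL, FL, 9, AX); (NULL, FL, 9, AX); (NULL, NULL, NULL, LS); (NULL, NULL, NULL, MT); (NULL, NULL, NULL, SG); (NULL, NULL, NULL, SG); (NULL, NULL, NULL, TH)

LEFT JOIN keeps every row from `products`; unmatched rows get NULL for `sales`'s columns.
Matching on l.sku <= r.sku. A NULL in a compared column never satisfies the condition.
Matched pairs: 10; unmatched l rows kept: 5.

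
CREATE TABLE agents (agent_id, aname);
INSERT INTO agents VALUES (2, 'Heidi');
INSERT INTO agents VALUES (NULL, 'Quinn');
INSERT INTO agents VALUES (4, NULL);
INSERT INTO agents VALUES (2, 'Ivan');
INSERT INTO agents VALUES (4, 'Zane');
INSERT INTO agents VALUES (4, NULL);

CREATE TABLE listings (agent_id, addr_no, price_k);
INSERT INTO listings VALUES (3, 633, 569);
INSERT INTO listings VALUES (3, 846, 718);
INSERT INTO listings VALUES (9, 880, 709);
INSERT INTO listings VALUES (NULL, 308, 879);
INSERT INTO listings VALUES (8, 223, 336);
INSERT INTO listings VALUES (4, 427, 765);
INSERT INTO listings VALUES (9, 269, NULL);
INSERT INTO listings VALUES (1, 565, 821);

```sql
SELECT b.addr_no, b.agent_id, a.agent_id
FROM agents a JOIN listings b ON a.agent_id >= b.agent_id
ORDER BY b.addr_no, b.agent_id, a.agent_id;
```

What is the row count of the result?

14

INNER JOIN keeps only pairs where the ON condition holds.
Matching on a.agent_id >= b.agent_id. A NULL in a compared column never satisfies the condition.
- a[0] agent_id=2 → 1 match(es) in b → 1 row(s).
- a[1] agent_id=NULL → no match; dropped.
- a[2] agent_id=4 → 4 match(es) in b → 4 row(s).
- a[3] agent_id=2 → 1 match(es) in b → 1 row(s).
- a[4] agent_id=4 → 4 match(es) in b → 4 row(s).
- a[5] agent_id=4 → 4 match(es) in b → 4 row(s).
Total: 14 rows.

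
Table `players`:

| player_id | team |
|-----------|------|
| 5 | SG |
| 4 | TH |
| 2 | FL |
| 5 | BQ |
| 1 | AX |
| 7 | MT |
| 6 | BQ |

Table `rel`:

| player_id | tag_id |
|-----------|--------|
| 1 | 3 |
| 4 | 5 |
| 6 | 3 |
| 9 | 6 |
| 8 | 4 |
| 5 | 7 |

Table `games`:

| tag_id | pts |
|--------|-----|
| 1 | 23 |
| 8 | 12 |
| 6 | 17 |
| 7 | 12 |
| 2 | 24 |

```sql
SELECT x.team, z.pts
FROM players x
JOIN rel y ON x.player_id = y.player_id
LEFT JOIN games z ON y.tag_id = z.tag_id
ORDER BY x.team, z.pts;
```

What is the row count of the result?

Step 1 — x INNER JOIN y on player_id → 5 row(s).
Then LEFT JOIN `games z` on tag_id: each of those 5 rows is kept; rows whose y.tag_id has no match in z get NULL for z's columns.
Result: 5 row(s).

5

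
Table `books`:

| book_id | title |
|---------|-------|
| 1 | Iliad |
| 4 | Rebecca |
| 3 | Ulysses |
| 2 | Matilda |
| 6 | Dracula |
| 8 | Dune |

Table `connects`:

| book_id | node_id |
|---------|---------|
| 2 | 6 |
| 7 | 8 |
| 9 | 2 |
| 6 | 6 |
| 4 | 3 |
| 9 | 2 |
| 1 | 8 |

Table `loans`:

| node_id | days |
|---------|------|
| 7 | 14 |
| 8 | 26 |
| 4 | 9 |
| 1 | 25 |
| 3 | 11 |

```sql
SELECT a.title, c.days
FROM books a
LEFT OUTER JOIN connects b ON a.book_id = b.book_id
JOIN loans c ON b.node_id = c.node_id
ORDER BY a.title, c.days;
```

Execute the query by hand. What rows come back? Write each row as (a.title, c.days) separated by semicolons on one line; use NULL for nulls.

(Iliad, 26); (Rebecca, 11)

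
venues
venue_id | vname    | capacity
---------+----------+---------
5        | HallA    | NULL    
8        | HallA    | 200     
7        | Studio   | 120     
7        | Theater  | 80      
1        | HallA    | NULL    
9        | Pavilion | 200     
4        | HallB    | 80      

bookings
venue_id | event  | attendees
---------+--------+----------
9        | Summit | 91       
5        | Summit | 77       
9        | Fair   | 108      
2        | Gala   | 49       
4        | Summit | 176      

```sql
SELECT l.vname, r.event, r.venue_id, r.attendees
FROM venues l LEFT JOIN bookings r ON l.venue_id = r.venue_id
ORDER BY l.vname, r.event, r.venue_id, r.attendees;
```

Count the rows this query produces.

8

LEFT JOIN keeps every row from `venues`; unmatched rows get NULL for `bookings`'s columns.
Matching on l.venue_id = r.venue_id.
- venue_id=5: 1 matching r row(s), so 1 row(s) emitted.
- venue_id=8: no r row matches, row kept with r columns NULL.
- venue_id=7: no r row matches, row kept with r columns NULL.
- venue_id=7: no r row matches, row kept with r columns NULL.
- venue_id=1: no r row matches, row kept with r columns NULL.
- venue_id=9: 2 matching r row(s), so 2 row(s) emitted.
- venue_id=4: 1 matching r row(s), so 1 row(s) emitted.
Total: 4 matched + 4 padded = 8 rows.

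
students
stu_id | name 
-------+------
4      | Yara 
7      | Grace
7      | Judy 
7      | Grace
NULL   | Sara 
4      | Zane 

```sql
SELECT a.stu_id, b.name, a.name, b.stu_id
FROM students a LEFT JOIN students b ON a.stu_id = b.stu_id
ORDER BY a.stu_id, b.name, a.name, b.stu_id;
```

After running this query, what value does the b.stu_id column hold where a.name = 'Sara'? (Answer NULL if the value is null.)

NULL

LEFT JOIN keeps every row from `students a`; unmatched rows get NULL for `students b`'s columns.
Matching on a.stu_id = b.stu_id. A NULL in a compared column never satisfies the condition.
Matched pairs: 13; unmatched a rows kept: 1.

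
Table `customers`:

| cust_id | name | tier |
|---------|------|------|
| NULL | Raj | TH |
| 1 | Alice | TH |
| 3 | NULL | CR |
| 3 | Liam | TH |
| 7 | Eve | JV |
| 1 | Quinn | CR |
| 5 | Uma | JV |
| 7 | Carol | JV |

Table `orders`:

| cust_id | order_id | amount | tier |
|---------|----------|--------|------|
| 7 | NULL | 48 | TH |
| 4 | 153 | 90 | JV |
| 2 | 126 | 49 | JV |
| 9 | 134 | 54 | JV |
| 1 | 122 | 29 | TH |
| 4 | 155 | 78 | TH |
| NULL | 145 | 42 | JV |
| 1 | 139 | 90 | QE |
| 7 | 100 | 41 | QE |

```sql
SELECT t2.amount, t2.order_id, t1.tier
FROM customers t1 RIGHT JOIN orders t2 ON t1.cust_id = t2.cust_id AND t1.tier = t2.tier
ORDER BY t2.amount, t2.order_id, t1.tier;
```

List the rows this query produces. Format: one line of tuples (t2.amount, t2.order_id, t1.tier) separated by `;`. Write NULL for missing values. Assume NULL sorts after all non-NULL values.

(29, 122, TH); (41, 100, NULL); (42, 145, NULL); (48, NULL, NULL); (49, 126, NULL); (54, 134, NULL); (78, 155, NULL); (90, 139, NULL); (90, 153, NULL)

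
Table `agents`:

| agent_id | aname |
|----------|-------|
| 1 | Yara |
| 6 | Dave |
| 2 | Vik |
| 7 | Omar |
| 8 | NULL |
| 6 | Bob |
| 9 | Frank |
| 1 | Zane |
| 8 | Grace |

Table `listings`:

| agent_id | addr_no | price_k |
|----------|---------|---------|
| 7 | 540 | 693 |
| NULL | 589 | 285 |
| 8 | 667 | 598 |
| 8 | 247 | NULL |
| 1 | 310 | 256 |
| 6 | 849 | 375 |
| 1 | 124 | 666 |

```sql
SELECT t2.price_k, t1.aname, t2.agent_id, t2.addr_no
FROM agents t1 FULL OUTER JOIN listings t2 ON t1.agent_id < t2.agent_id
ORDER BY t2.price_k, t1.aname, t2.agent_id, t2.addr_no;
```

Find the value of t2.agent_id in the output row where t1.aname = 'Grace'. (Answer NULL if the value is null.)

FULL OUTER JOIN keeps every row from both sides; unmatched rows get NULL for the other side's columns.
Matching on t1.agent_id < t2.agent_id. A NULL in a compared column never satisfies the condition.
- t1[0] agent_id=1 → 4 match(es) in t2 → 4 row(s).
- t1[1] agent_id=6 → 3 match(es) in t2 → 3 row(s).
- t1[2] agent_id=2 → 4 match(es) in t2 → 4 row(s).
- t1[3] agent_id=7 → 2 match(es) in t2 → 2 row(s).
- t1[4] agent_id=8 → no match; kept with NULLs on the t2 side.
- t1[5] agent_id=6 → 3 match(es) in t2 → 3 row(s).
- t1[6] agent_id=9 → no match; kept with NULLs on the t2 side.
- t1[7] agent_id=1 → 4 match(es) in t2 → 4 row(s).
- t1[8] agent_id=8 → no match; kept with NULLs on the t2 side.
- 3 t2 row(s) had no t1 match → kept, t1 columns NULL.

NULL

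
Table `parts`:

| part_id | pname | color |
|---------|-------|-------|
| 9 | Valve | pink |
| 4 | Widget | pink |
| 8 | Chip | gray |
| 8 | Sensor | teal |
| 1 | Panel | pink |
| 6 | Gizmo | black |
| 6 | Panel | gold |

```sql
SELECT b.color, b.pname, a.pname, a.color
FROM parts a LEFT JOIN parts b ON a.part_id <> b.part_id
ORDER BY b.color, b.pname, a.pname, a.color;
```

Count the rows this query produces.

LEFT JOIN keeps every row from `parts a`; unmatched rows get NULL for `parts b`'s columns.
Matching on a.part_id <> b.part_id.
Matched pairs: 38; unmatched a rows kept: 0.
Total: 38 rows.

38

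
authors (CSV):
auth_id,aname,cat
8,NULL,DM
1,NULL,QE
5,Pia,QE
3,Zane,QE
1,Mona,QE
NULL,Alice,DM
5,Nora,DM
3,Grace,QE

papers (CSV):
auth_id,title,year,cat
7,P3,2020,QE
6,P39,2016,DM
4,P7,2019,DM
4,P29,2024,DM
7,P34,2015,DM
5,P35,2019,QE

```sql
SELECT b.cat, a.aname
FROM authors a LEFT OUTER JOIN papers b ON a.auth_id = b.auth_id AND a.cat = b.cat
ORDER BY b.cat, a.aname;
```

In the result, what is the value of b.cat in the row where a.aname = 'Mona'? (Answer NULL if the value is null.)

LEFT JOIN keeps every row from `authors`; unmatched rows get NULL for `papers`'s columns.
Matching on a.auth_id = b.auth_id AND a.cat = b.cat. A NULL in a compared column never satisfies the condition.
- auth_id=8, cat=DM: no b row matches, row kept with b columns NULL.
- auth_id=1, cat=QE: no b row matches, row kept with b columns NULL.
- auth_id=5, cat=QE: 1 matching b row(s), so 1 row(s) emitted.
- auth_id=3, cat=QE: no b row matches, row kept with b columns NULL.
- auth_id=1, cat=QE: no b row matches, row kept with b columns NULL.
- auth_id=NULL, cat=DM: no b row matches, row kept with b columns NULL.
- auth_id=5, cat=DM: no b row matches, row kept with b columns NULL.
- auth_id=3, cat=QE: no b row matches, row kept with b columns NULL.

NULL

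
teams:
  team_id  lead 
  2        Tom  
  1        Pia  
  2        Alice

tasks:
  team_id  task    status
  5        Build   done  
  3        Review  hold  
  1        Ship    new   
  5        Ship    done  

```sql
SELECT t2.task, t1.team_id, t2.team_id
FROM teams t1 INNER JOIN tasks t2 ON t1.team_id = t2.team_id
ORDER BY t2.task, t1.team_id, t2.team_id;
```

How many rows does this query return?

1

INNER JOIN keeps only pairs where the ON condition holds.
Matching on t1.team_id = t2.team_id.
Matched pairs: 1.
Total: 1 rows.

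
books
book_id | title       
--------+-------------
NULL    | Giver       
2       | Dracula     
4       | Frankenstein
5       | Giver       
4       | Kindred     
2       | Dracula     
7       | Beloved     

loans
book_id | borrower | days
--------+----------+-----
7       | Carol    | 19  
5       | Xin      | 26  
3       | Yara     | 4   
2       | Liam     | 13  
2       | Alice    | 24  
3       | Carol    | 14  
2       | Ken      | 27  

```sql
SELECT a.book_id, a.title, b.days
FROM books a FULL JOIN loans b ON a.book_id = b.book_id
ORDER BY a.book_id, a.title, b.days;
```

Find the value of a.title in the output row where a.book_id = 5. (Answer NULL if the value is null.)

Giver

FULL OUTER JOIN keeps every row from both sides; unmatched rows get NULL for the other side's columns.
Matching on a.book_id = b.book_id. A NULL in a compared column never satisfies the condition.
Matched pairs: 8; unmatched a rows kept: 3; unmatched b rows kept: 2.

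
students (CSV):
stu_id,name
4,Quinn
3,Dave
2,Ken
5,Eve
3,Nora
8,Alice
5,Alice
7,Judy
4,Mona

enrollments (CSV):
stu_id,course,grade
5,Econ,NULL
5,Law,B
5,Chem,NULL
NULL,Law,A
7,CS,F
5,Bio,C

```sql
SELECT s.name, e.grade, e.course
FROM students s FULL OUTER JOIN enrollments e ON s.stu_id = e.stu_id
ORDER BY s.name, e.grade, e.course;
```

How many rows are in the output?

16

FULL OUTER JOIN keeps every row from both sides; unmatched rows get NULL for the other side's columns.
Matching on s.stu_id = e.stu_id. A NULL in a compared column never satisfies the condition.
- stu_id=4: no e row matches, row kept with e columns NULL.
- stu_id=3: no e row matches, row kept with e columns NULL.
- stu_id=2: no e row matches, row kept with e columns NULL.
- stu_id=5: 4 matching e row(s), so 4 row(s) emitted.
- stu_id=3: no e row matches, row kept with e columns NULL.
- stu_id=8: no e row matches, row kept with e columns NULL.
- stu_id=5: 4 matching e row(s), so 4 row(s) emitted.
- stu_id=7: 1 matching e row(s), so 1 row(s) emitted.
- stu_id=4: no e row matches, row kept with e columns NULL.
- 1 e row(s) had no s match → kept, s columns NULL.
Total: 9 matched + 7 padded = 16 rows.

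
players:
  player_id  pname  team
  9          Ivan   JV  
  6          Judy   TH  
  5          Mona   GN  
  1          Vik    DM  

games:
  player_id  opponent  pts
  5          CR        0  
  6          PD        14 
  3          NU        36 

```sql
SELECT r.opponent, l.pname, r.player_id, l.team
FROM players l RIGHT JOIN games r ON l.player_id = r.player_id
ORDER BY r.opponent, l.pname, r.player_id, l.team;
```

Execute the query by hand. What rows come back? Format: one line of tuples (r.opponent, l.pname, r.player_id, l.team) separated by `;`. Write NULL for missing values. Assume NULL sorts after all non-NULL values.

RIGHT JOIN keeps every row from `games`; unmatched rows get NULL for `players`'s columns.
Matching on l.player_id = r.player_id.
Matched pairs: 2; unmatched r rows kept: 1.

(CR, Mona, 5, GN); (NU, NULL, 3, NULL); (PD, Judy, 6, TH)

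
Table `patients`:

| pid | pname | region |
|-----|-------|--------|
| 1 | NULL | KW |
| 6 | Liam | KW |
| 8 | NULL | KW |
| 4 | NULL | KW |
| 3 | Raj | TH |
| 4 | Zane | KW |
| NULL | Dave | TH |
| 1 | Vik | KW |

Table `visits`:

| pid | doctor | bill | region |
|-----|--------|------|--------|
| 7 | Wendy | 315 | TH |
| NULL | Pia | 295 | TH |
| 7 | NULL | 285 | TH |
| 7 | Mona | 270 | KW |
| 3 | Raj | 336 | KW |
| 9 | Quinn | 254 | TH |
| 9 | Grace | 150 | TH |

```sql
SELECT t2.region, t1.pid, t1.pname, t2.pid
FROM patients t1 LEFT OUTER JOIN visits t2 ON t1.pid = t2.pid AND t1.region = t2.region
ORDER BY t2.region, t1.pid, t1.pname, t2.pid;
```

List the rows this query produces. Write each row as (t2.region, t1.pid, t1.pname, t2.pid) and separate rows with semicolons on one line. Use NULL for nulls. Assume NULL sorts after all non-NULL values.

(NULL, 1, Vik, NULL); (NULL, 1, NULL, NULL); (NULL, 3, Raj, NULL); (NULL, 4, Zane, NULL); (NULL, 4, NULL, NULL); (NULL, 6, Liam, NULL); (NULL, 8, NULL, NULL); (NULL, NULL, Dave, NULL)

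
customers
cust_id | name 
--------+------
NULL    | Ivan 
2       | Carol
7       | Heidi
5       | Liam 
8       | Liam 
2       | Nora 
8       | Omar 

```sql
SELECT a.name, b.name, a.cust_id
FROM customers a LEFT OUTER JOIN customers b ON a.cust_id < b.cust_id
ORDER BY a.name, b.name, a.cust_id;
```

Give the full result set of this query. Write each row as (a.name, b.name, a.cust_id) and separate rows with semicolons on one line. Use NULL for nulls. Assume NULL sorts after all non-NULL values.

LEFT JOIN keeps every row from `customers a`; unmatched rows get NULL for `customers b`'s columns.
Matching on a.cust_id < b.cust_id. A NULL in a compared column never satisfies the condition.
- a[0] cust_id=NULL → no match; kept with NULLs on the b side.
- a[1] cust_id=2 → 4 match(es) in b → 4 row(s).
- a[2] cust_id=7 → 2 match(es) in b → 2 row(s).
- a[3] cust_id=5 → 3 match(es) in b → 3 row(s).
- a[4] cust_id=8 → no match; kept with NULLs on the b side.
- a[5] cust_id=2 → 4 match(es) in b → 4 row(s).
- a[6] cust_id=8 → no match; kept with NULLs on the b side.

(Carol, Heidi, 2); (Carol, Liam, 2); (Carol, Liam, 2); (Carol, Omar, 2); (Heidi, Liam, 7); (Heidi, Omar, 7); (Ivan, NULL, NULL); (Liam, Heidi, 5); (Liam, Liam, 5); (Liam, Omar, 5); (Liam, NULL, 8); (Nora, Heidi, 2); (Nora, Liam, 2); (Nora, Liam, 2); (Nora, Omar, 2); (Omar, NULL, 8)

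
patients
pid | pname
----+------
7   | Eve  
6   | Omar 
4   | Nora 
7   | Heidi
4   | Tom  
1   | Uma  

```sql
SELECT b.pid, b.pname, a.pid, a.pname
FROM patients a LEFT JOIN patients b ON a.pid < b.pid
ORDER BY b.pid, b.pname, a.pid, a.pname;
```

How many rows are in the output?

15

LEFT JOIN keeps every row from `patients a`; unmatched rows get NULL for `patients b`'s columns.
Matching on a.pid < b.pid.
Matched pairs: 13; unmatched a rows kept: 2.
Total: 13 matched + 2 padded = 15 rows.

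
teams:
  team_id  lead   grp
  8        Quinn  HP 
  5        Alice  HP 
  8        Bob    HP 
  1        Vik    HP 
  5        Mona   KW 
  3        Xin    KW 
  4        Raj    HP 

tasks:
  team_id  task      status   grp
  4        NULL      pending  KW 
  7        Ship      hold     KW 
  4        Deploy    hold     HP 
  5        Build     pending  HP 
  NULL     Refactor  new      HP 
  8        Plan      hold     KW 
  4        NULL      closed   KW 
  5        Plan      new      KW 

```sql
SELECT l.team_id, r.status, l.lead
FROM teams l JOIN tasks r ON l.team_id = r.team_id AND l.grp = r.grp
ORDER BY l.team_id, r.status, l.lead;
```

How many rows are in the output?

3

INNER JOIN keeps only pairs where the ON condition holds.
Matching on l.team_id = r.team_id AND l.grp = r.grp. A NULL in a compared column never satisfies the condition.
- team_id=8, grp=HP: no matching r row, dropped.
- team_id=5, grp=HP: 1 matching r row(s), so 1 row(s) emitted.
- team_id=8, grp=HP: no matching r row, dropped.
- team_id=1, grp=HP: no matching r row, dropped.
- team_id=5, grp=KW: 1 matching r row(s), so 1 row(s) emitted.
- team_id=3, grp=KW: no matching r row, dropped.
- team_id=4, grp=HP: 1 matching r row(s), so 1 row(s) emitted.
Total: 3 rows.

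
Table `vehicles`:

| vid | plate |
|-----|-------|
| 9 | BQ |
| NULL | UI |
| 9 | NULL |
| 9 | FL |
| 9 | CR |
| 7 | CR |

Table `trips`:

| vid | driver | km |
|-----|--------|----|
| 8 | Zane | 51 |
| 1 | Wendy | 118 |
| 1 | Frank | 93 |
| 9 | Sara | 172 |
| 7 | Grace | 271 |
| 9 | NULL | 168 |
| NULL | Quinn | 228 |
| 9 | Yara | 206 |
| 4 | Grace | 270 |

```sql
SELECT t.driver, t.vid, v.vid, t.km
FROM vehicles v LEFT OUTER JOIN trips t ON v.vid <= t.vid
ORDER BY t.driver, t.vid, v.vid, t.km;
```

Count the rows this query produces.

18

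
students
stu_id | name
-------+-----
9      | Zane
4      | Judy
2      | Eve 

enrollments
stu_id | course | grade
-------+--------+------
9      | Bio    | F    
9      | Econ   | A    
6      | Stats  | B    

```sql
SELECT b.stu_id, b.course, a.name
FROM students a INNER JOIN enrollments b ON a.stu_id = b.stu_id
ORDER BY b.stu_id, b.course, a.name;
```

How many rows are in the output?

INNER JOIN keeps only pairs where the ON condition holds.
Matching on a.stu_id = b.stu_id.
- a[0] stu_id=9 → 2 match(es) in b → 2 row(s).
- a[1] stu_id=4 → no match; dropped.
- a[2] stu_id=2 → no match; dropped.
Total: 2 rows.

2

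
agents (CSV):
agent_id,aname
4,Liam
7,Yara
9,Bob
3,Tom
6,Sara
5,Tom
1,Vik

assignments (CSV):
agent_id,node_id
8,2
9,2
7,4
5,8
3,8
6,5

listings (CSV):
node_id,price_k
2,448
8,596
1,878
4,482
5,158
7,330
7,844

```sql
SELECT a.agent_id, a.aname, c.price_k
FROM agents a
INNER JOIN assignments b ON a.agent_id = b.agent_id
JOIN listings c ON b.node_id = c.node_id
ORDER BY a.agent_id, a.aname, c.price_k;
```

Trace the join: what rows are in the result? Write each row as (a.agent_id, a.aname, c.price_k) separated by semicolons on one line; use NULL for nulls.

Step 1 — a INNER JOIN b on agent_id → 5 row(s).
Then INNER JOIN `listings c` on node_id: keep only rows whose b.node_id appears in c.

(3, Tom, 596); (5, Tom, 596); (6, Sara, 158); (7, Yara, 482); (9, Bob, 448)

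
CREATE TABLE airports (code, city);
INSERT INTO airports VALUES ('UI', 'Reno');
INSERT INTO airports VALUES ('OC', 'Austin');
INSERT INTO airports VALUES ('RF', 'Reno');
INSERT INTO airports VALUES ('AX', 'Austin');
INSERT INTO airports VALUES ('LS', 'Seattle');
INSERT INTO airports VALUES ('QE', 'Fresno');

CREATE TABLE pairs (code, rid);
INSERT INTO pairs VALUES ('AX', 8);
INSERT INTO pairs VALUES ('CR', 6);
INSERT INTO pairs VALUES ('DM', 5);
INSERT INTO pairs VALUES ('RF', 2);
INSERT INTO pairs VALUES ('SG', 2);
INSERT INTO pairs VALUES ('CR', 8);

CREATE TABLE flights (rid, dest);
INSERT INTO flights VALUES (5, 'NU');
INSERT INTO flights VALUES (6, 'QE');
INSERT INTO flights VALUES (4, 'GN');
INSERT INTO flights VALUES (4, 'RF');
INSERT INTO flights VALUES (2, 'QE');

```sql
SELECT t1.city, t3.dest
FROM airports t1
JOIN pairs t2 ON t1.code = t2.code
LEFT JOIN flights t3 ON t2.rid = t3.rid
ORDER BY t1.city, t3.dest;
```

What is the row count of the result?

2

Step 1 — t1 INNER JOIN t2 on code → 2 row(s).
Then LEFT JOIN `flights t3` on rid: each of those 2 rows is kept; rows whose t2.rid has no match in t3 get NULL for t3's columns.
Result: 2 row(s).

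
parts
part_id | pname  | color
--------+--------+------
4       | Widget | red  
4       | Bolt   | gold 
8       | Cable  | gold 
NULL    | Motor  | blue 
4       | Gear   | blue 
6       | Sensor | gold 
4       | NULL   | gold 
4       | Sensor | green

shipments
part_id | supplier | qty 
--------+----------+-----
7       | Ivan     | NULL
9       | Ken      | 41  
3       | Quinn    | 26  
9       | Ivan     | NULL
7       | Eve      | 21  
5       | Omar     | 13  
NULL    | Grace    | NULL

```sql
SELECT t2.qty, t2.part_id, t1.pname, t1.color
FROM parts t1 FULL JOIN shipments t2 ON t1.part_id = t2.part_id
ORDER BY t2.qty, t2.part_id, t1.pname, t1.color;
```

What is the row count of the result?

15

FULL OUTER JOIN keeps every row from both sides; unmatched rows get NULL for the other side's columns.
Matching on t1.part_id = t2.part_id. A NULL in a compared column never satisfies the condition.
- t1[0] part_id=4 → no match; kept with NULLs on the t2 side.
- t1[1] part_id=4 → no match; kept with NULLs on the t2 side.
- t1[2] part_id=8 → no match; kept with NULLs on the t2 side.
- t1[3] part_id=NULL → no match; kept with NULLs on the t2 side.
- t1[4] part_id=4 → no match; kept with NULLs on the t2 side.
- t1[5] part_id=6 → no match; kept with NULLs on the t2 side.
- t1[6] part_id=4 → no match; kept with NULLs on the t2 side.
- t1[7] part_id=4 → no match; kept with NULLs on the t2 side.
- plus 7 unmatched t2 row(s), each kept with NULL t1 columns.
Total: 0 matched + 15 padded = 15 rows.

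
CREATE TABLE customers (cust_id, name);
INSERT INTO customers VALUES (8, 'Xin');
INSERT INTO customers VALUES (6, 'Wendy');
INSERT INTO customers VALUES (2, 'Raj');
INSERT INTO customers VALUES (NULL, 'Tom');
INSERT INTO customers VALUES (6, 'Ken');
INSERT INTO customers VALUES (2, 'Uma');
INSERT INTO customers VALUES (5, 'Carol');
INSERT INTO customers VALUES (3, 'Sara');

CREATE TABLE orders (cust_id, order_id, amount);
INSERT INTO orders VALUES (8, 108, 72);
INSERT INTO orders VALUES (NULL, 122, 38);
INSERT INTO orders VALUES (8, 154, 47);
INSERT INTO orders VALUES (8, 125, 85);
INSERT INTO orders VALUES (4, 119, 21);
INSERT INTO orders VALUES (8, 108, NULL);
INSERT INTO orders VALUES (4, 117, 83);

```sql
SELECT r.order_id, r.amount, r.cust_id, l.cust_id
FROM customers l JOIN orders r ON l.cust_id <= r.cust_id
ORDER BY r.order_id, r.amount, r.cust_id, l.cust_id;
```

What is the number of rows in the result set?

INNER JOIN keeps only pairs where the ON condition holds.
Matching on l.cust_id <= r.cust_id. A NULL in a compared column never satisfies the condition.
Matched pairs: 34.
Total: 34 rows.

34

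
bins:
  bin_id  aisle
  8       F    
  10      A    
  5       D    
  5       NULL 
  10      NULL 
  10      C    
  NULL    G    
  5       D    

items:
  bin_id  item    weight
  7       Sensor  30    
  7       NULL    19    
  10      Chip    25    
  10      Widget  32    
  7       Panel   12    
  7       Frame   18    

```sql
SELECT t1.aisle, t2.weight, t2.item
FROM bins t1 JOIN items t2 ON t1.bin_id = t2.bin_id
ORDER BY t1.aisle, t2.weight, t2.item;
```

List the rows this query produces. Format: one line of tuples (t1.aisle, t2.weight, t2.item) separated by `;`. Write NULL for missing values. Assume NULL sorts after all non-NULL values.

(A, 25, Chip); (A, 32, Widget); (C, 25, Chip); (C, 32, Widget); (NULL, 25, Chip); (NULL, 32, Widget)

INNER JOIN keeps only pairs where the ON condition holds.
Matching on t1.bin_id = t2.bin_id. A NULL in a compared column never satisfies the condition.
- bin_id=8: no matching t2 row, dropped.
- bin_id=10: 2 matching t2 row(s), so 2 row(s) emitted.
- bin_id=5: no matching t2 row, dropped.
- bin_id=5: no matching t2 row, dropped.
- bin_id=10: 2 matching t2 row(s), so 2 row(s) emitted.
- bin_id=10: 2 matching t2 row(s), so 2 row(s) emitted.
- bin_id=NULL: no matching t2 row, dropped.
- bin_id=5: no matching t2 row, dropped.
After projecting and ordering:
t1.aisle | t2.weight | t2.item
A | 25 | Chip
A | 32 | Widget
C | 25 | Chip
C | 32 | Widget
NULL | 25 | Chip
NULL | 32 | Widget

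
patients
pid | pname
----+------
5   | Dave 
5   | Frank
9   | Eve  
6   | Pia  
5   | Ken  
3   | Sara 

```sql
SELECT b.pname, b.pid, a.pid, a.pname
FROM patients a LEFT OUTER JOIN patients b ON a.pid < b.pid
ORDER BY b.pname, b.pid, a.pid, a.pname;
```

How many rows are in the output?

LEFT JOIN keeps every row from `patients a`; unmatched rows get NULL for `patients b`'s columns.
Matching on a.pid < b.pid.
Matched pairs: 12; unmatched a rows kept: 1.
Total: 12 matched + 1 padded = 13 rows.

13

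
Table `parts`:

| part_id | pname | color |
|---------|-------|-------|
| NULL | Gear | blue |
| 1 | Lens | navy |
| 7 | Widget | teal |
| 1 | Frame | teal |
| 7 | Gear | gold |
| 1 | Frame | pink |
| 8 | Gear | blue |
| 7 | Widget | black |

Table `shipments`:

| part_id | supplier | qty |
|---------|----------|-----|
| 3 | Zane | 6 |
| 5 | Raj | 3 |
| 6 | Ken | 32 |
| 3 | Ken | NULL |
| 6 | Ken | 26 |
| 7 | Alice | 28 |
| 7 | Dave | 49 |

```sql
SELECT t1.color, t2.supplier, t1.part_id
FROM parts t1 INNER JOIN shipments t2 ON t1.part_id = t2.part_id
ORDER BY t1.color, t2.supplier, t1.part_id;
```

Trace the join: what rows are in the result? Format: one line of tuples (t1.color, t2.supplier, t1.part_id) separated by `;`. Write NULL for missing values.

INNER JOIN keeps only pairs where the ON condition holds.
Matching on t1.part_id = t2.part_id. A NULL in a compared column never satisfies the condition.
- t1 (part_id=NULL) has no partner → excluded.
- t1 (part_id=1) has no partner → excluded.
- t1 (part_id=7) pairs with 2 row(s) of t2.
- t1 (part_id=1) has no partner → excluded.
- t1 (part_id=7) pairs with 2 row(s) of t2.
- t1 (part_id=1) has no partner → excluded.
- t1 (part_id=8) has no partner → excluded.
- t1 (part_id=7) pairs with 2 row(s) of t2.
After projecting and ordering:
t1.color | t2.supplier | t1.part_id
black | Alice | 7
black | Dave | 7
gold | Alice | 7
gold | Dave | 7
teal | Alice | 7
teal | Dave | 7

(black, Alice, 7); (black, Dave, 7); (gold, Alice, 7); (gold, Dave, 7); (teal, Alice, 7); (teal, Dave, 7)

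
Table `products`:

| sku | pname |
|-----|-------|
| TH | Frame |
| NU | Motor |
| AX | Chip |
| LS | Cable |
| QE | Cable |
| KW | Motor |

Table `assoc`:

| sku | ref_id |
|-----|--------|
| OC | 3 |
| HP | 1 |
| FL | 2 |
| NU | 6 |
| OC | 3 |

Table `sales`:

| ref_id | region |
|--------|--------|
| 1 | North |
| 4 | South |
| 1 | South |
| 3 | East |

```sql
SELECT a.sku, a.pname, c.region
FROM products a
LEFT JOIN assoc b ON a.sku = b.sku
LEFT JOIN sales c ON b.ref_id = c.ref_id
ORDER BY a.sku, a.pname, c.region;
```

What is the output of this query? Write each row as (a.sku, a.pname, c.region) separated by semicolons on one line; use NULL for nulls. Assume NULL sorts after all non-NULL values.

Joins associate left-to-right: products LEFT JOIN assoc on sku gives 6 intermediate row(s).
Then LEFT JOIN `sales c` on ref_id: each of those 6 rows is kept; rows whose b.ref_id has no match in c get NULL for c's columns.

(AX, Chip, NULL); (KW, Motor, NULL); (LS, Cable, NULL); (NU, Motor, NULL); (QE, Cable, NULL); (TH, Frame, NULL)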